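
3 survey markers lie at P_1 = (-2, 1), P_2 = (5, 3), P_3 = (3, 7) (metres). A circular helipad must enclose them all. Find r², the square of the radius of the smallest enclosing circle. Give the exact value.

15.7861328125

Side lengths²: P_1P_2² = 53, P_1P_3² = 61, P_2P_3² = 20.
Since P_1P_3² = 61 < 53 + 20 = 73, the triangle is acute, so the smallest enclosing circle is the circumcircle.
Circumcentre = (1.0625, 3.53125), r² = 15.7861328125.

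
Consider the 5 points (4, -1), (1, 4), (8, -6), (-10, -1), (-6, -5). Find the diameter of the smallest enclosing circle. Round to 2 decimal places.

By Welzl's lemma the MEC is supported by two points (diametrically opposite) or three points (on a circumcircle).
The farthest pair is (8, -6)–(-10, -1) with squared distance 349. The circle on this segment as diameter has centre (-1, -3.5) and r² = 349/4 = 87.25.
Check (4, -1): distance² to centre = 31.25 ≤ 87.25, so it lies inside.
All remaining points lie in this disk, and no smaller disk contains both endpoints, so this is the minimum enclosing circle.
Diameter = 2r = 2√(87.25) ≈ 18.68.

18.68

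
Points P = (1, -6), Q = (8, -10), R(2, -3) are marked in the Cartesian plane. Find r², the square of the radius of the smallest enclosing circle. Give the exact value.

21.25

Side lengths²: PQ² = 65, PR² = 10, QR² = 85.
Since QR² = 85 ≥ 65 + 10 = 75, the angle opposite QR is not acute, so the smallest enclosing circle has QR as diameter.
Centre = midpoint of QR = (5, -6.5), r² = 85/4 = 21.25.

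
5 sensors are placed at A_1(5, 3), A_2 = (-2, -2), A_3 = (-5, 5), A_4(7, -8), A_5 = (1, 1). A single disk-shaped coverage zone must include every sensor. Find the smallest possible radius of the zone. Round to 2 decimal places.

8.85

The farthest pair is A_3–A_4 with squared distance 313. The circle on this segment as diameter has centre (1, -1.5) and r² = 313/4 = 78.25.
Check A_1: distance² to centre = 36.25 ≤ 78.25, so it lies inside.
All remaining points lie in this disk, and no smaller disk contains both endpoints, so this is the minimum enclosing circle.
r = √(78.25) ≈ 8.85.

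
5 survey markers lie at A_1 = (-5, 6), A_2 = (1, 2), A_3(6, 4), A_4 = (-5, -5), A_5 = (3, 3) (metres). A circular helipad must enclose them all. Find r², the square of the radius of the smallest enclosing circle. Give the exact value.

A smallest enclosing disk is always determined by at most three of the input points on its boundary.
The minimum enclosing circle is determined by three boundary points: A_1, A_3, A_4.
Their circumcentre is (-7/22, 0.5) with r² = 12625/242.
The farthest remaining point A_5 is at distance² 4177/242 ≤ 12625/242.

12625/242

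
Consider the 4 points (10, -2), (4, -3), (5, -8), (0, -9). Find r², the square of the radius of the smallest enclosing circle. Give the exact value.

The farthest pair is (10, -2)–(0, -9) with squared distance 149. The circle on this segment as diameter has centre (5, -5.5) and r² = 149/4 = 37.25.
Check (4, -3): distance² to centre = 7.25 ≤ 37.25, so it lies inside.
All remaining points lie in this disk, and no smaller disk contains both endpoints, so this is the minimum enclosing circle.

37.25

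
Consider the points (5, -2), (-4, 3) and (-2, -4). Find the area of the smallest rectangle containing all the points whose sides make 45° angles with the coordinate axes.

In coordinates u = x + y, v = x − y the rectangle is axis-aligned; the map (x,y)→(u,v) scales areas by 2.
u-values: 3, -1, -6; range = 3 − (-6) = 9.
v-values: 7, -7, 2; range = 7 − (-7) = 14.
Area = (9 × 14) / 2 = 63.

63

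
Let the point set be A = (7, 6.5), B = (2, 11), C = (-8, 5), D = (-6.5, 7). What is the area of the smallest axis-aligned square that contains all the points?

The bounding box has width 15 and height 6.
An axis-aligned square enclosing the set must have side ≥ max(width, height).
So the minimum side is max(15, 6) = 15.
Area = 15² = 225.

225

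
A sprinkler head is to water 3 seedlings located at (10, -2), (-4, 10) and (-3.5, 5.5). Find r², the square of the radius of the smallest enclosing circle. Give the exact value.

Call the three points A, B, C in the order given.
Side lengths²: AB² = 340, AC² = 238.5, BC² = 20.5.
Since AB² = 340 ≥ 238.5 + 20.5 = 259, the angle opposite AB is not acute, so the smallest enclosing circle has AB as diameter.
Centre = midpoint of AB = (3, 4), r² = 340/4 = 85.

85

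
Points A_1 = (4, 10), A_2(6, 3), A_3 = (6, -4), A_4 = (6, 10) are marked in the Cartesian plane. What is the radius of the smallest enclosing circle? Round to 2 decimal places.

7.07

A smallest enclosing disk is always determined by at most three of the input points on its boundary.
The farthest pair is A_1–A_3 with squared distance 200. The circle on this segment as diameter has centre (5, 3) and r² = 200/4 = 50.
Check A_2: distance² to centre = 1 ≤ 50, so it lies inside.
All remaining points lie in this disk, and no smaller disk contains both endpoints, so this is the minimum enclosing circle.
r = √50 ≈ 7.07.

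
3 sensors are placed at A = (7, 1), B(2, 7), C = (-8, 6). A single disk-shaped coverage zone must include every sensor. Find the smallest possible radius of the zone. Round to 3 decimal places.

7.906

Side lengths²: AB² = 61, AC² = 250, BC² = 101.
Since AC² = 250 ≥ 101 + 61 = 162, the angle opposite AC is not acute, so the smallest enclosing circle has AC as diameter.
Centre = midpoint of AC = (-0.5, 3.5), r² = 250/4 = 62.5.
r = √(62.5) ≈ 7.906.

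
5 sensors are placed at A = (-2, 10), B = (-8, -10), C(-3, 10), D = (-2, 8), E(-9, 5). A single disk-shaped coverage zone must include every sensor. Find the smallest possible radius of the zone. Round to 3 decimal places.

10.440

The farthest pair is A–B with squared distance 436. The circle on this segment as diameter has centre (-5, 0) and r² = 436/4 = 109.
Check C: distance² to centre = 104 ≤ 109, so it lies inside.
All remaining points lie in this disk, and no smaller disk contains both endpoints, so this is the minimum enclosing circle.
r = √109 ≈ 10.440.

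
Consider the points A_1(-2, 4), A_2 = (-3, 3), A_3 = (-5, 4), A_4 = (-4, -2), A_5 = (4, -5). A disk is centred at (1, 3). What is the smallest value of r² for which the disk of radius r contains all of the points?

73

The required radius is the distance from (1, 3) to the farthest point.
Squared distances: 10, 16, 37, 50, 73.
Maximum is 73, attained at A_5.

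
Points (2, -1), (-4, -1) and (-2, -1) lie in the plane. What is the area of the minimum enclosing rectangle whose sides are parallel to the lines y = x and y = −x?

In coordinates u = x + y, v = x − y the rectangle is axis-aligned; the map (x,y)→(u,v) scales areas by 2.
u-values: 1, -5, -3; range = 1 − (-5) = 6.
v-values: 3, -3, -1; range = 3 − (-3) = 6.
Area = (6 × 6) / 2 = 18.

18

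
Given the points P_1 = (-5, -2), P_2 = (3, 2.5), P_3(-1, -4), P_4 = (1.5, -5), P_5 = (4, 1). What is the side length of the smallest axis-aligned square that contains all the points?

The bounding box has width 9 and height 7.5.
An axis-aligned square enclosing the set must have side ≥ max(width, height).
So the minimum side is max(9, 7.5) = 9.

9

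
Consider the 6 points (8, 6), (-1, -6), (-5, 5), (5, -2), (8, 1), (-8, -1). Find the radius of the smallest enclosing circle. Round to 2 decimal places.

8.73

The farthest pair is (8, 6)–(-8, -1) with squared distance 305. The circle on this segment as diameter has centre (0, 2.5) and r² = 305/4 = 76.25.
Check (-1, -6): distance² to centre = 73.25 ≤ 76.25, so it lies inside.
All remaining points lie in this disk, and no smaller disk contains both endpoints, so this is the minimum enclosing circle.
r = √(76.25) ≈ 8.73.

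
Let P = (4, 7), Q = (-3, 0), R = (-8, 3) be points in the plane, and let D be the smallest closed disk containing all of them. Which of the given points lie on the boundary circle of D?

Side lengths²: PQ² = 98, PR² = 160, QR² = 34.
Since PR² = 160 ≥ 98 + 34 = 132, the angle opposite PR is not acute, so the smallest enclosing circle has PR as diameter.
Centre = midpoint of PR = (-2, 5), r² = 160/4 = 40.
The points at distance exactly r from the centre are P, R — 2 points.

P, R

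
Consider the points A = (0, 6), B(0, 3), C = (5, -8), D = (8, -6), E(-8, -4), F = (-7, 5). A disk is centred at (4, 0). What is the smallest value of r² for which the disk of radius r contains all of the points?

The required radius is the distance from (4, 0) to the farthest point.
Squared distances: 52, 25, 65, 52, 160, 146.
Maximum is 160, attained at E.

160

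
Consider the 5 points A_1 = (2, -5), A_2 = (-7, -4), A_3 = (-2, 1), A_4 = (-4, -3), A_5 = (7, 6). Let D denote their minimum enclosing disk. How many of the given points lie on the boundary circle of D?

2

By Welzl's lemma the MEC is supported by two points (diametrically opposite) or three points (on a circumcircle).
The farthest pair is A_2–A_5 with squared distance 296. The circle on this segment as diameter has centre (0, 1) and r² = 296/4 = 74.
Check A_1: distance² to centre = 40 ≤ 74, so it lies inside.
All remaining points lie in this disk, and no smaller disk contains both endpoints, so this is the minimum enclosing circle.
The points at distance exactly r from the centre are A_2, A_5 — 2 points.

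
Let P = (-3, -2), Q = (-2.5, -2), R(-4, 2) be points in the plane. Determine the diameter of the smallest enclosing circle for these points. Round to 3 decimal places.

Side lengths²: PQ² = 0.25, PR² = 17, QR² = 18.25.
Since QR² = 18.25 ≥ 17 + 0.25 = 17.25, the angle opposite QR is not acute, so the smallest enclosing circle has QR as diameter.
Centre = midpoint of QR = (-3.25, 0), r² = 18.25/4 = 4.5625.
Diameter = 2r = 2√(4.5625) ≈ 4.272.

4.272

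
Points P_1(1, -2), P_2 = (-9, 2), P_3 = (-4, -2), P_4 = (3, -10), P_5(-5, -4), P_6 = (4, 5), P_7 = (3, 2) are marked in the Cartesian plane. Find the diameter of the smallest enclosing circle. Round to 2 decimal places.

A smallest enclosing disk is always determined by at most three of the input points on its boundary.
The minimum enclosing circle is determined by three boundary points: P_2, P_4, P_6.
Their circumcentre is (-1.1875, -2.1875) with r² = 78.5703125.
The farthest remaining point P_7 is at distance² 35.0703125 ≤ 78.5703125.
Diameter = 2r = 2√(78.5703125) ≈ 17.73.

17.73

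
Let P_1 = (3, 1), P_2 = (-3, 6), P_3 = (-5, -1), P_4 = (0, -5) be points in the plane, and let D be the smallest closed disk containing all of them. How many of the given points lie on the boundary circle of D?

2

The farthest pair is P_2–P_4 with squared distance 130. The circle on this segment as diameter has centre (-1.5, 0.5) and r² = 130/4 = 32.5.
Check P_1: distance² to centre = 20.5 ≤ 32.5, so it lies inside.
All remaining points lie in this disk, and no smaller disk contains both endpoints, so this is the minimum enclosing circle.
The points at distance exactly r from the centre are P_2, P_4 — 2 points.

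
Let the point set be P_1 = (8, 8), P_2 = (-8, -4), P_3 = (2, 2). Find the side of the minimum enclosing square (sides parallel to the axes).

16

The bounding box has width 16 and height 12.
An axis-aligned square enclosing the set must have side ≥ max(width, height).
So the minimum side is max(16, 12) = 16.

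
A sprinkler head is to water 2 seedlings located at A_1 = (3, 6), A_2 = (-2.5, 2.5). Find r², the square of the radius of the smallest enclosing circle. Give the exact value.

The smallest circle enclosing two points has them as diameter endpoints.
Centre = midpoint = (0.25, 4.25); r² = |A_1A_2|²/4 = 42.5/4 = 10.625.

10.625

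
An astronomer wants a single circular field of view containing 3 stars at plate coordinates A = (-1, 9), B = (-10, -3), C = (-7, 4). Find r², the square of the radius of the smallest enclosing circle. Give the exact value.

56.25

Side lengths²: AB² = 225, AC² = 61, BC² = 58.
Since AB² = 225 ≥ 61 + 58 = 119, the angle opposite AB is not acute, so the smallest enclosing circle has AB as diameter.
Centre = midpoint of AB = (-5.5, 3), r² = 225/4 = 56.25.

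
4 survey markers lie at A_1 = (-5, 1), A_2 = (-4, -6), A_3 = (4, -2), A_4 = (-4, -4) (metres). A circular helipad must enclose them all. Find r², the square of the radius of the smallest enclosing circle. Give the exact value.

25

The minimum enclosing circle of a finite set is fixed by two of the points (as a diameter) or three (as a circumcircle).
The minimum enclosing circle is determined by three boundary points: A_1, A_2, A_3.
Their circumcentre is (-1, -2) with r² = 25.
The farthest remaining point A_4 is at distance² 13 ≤ 25.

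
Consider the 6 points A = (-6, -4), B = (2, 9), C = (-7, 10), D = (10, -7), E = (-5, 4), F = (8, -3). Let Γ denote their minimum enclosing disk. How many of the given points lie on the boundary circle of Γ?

2

The farthest pair is C–D with squared distance 578. The circle on this segment as diameter has centre (1.5, 1.5) and r² = 578/4 = 144.5.
Check A: distance² to centre = 86.5 ≤ 144.5, so it lies inside.
All remaining points lie in this disk, and no smaller disk contains both endpoints, so this is the minimum enclosing circle.
The points at distance exactly r from the centre are C, D — 2 points.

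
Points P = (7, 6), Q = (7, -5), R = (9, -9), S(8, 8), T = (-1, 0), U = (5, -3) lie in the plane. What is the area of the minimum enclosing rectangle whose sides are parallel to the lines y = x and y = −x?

In coordinates u = x + y, v = x − y the rectangle is axis-aligned; the map (x,y)→(u,v) scales areas by 2.
u-values: 13, 2, 0, 16, -1, 2; range = 16 − (-1) = 17.
v-values: 1, 12, 18, 0, -1, 8; range = 18 − (-1) = 19.
Area = (17 × 19) / 2 = 161.5.

161.5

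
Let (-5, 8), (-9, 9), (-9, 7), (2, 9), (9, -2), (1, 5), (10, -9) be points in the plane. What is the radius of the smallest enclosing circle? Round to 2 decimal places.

The farthest pair is (-9, 9)–(10, -9) with squared distance 685. The circle on this segment as diameter has centre (0.5, 0) and r² = 685/4 = 171.25.
Check (-5, 8): distance² to centre = 94.25 ≤ 171.25, so it lies inside.
All remaining points lie in this disk, and no smaller disk contains both endpoints, so this is the minimum enclosing circle.
r = √(171.25) ≈ 13.09.

13.09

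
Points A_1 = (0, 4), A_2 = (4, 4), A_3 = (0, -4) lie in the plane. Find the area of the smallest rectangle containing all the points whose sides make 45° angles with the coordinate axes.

48

In coordinates u = x + y, v = x − y the rectangle is axis-aligned; the map (x,y)→(u,v) scales areas by 2.
u-values: 4, 8, -4; range = 8 − (-4) = 12.
v-values: -4, 0, 4; range = 4 − (-4) = 8.
Area = (12 × 8) / 2 = 48.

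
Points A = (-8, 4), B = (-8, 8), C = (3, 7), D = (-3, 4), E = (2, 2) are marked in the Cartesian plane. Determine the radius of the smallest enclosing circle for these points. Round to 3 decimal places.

The minimum enclosing circle is determined by three boundary points: B, C, E.
Their circumcentre is (-75/28, 155/28) with r² = 13481/392.
The farthest remaining point A is at distance² 12025/392 ≤ 13481/392.
r = √(13481/392) ≈ 5.864.

5.864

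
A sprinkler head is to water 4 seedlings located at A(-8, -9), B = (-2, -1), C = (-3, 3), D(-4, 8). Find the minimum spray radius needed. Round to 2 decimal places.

8.73

By Welzl's lemma the MEC is supported by two points (diametrically opposite) or three points (on a circumcircle).
The farthest pair is A–D with squared distance 305. The circle on this segment as diameter has centre (-6, -0.5) and r² = 305/4 = 76.25.
Check B: distance² to centre = 16.25 ≤ 76.25, so it lies inside.
All remaining points lie in this disk, and no smaller disk contains both endpoints, so this is the minimum enclosing circle.
r = √(76.25) ≈ 8.73.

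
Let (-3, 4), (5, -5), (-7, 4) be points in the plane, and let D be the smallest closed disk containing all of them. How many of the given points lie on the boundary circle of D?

2

Call the three points A, B, C in the order given.
Side lengths²: AB² = 145, AC² = 16, BC² = 225.
Since BC² = 225 ≥ 145 + 16 = 161, the angle opposite BC is not acute, so the smallest enclosing circle has BC as diameter.
Centre = midpoint of BC = (-1, -0.5), r² = 225/4 = 56.25.
The points at distance exactly r from the centre are (5, -5), (-7, 4) — 2 points.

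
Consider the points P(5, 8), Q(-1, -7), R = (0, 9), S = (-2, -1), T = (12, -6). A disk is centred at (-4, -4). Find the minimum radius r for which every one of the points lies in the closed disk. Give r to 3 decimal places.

16.125

The required radius is the distance from (-4, -4) to the farthest point.
Squared distances: 225, 18, 185, 13, 260.
Maximum is 260, attained at T.
r = √260 ≈ 16.125.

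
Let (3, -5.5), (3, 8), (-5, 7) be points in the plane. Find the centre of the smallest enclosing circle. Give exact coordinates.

Call the three points A, B, C in the order given.
Side lengths²: AB² = 182.25, AC² = 220.25, BC² = 65.
Since AC² = 220.25 < 182.25 + 65 = 247.25, the triangle is acute, so the smallest enclosing circle is the circumcircle.
Circumcentre = (-0.21875, 1.25), r² = 55.9228515625.
Centre = (-0.21875, 1.25).

(-0.21875, 1.25)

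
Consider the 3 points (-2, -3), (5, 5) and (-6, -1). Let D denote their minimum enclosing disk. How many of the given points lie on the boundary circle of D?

2

Call the three points A, B, C in the order given.
Side lengths²: AB² = 113, AC² = 20, BC² = 157.
Since BC² = 157 ≥ 113 + 20 = 133, the angle opposite BC is not acute, so the smallest enclosing circle has BC as diameter.
Centre = midpoint of BC = (-0.5, 2), r² = 157/4 = 39.25.
The points at distance exactly r from the centre are (5, 5), (-6, -1) — 2 points.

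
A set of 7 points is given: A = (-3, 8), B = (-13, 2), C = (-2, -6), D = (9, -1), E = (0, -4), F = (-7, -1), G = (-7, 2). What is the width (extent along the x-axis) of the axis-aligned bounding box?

22

max x = 9, min x = -13, so width = 22.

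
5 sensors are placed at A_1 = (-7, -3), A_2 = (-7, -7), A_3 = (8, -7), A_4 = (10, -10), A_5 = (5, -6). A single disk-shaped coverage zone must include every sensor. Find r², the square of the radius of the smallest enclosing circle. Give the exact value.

84.5

By Welzl's lemma the MEC is supported by two points (diametrically opposite) or three points (on a circumcircle).
The farthest pair is A_1–A_4 with squared distance 338. The circle on this segment as diameter has centre (1.5, -6.5) and r² = 338/4 = 84.5.
Check A_2: distance² to centre = 72.5 ≤ 84.5, so it lies inside.
All remaining points lie in this disk, and no smaller disk contains both endpoints, so this is the minimum enclosing circle.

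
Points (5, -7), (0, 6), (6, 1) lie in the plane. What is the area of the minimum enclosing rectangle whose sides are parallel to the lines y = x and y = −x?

In coordinates u = x + y, v = x − y the rectangle is axis-aligned; the map (x,y)→(u,v) scales areas by 2.
u-values: -2, 6, 7; range = 7 − (-2) = 9.
v-values: 12, -6, 5; range = 12 − (-6) = 18.
Area = (9 × 18) / 2 = 81.

81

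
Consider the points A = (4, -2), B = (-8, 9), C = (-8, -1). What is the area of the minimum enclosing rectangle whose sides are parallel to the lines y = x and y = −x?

In coordinates u = x + y, v = x − y the rectangle is axis-aligned; the map (x,y)→(u,v) scales areas by 2.
u-values: 2, 1, -9; range = 2 − (-9) = 11.
v-values: 6, -17, -7; range = 6 − (-17) = 23.
Area = (11 × 23) / 2 = 126.5.

126.5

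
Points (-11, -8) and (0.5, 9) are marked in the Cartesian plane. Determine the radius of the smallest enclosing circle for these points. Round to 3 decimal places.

10.262

The smallest circle enclosing two points has them as diameter endpoints.
Centre = midpoint = (-5.25, 0.5); r² = |(-11, -8)−(0.5, 9)|²/4 = 421.25/4 = 105.3125.
r = √(105.3125) ≈ 10.262.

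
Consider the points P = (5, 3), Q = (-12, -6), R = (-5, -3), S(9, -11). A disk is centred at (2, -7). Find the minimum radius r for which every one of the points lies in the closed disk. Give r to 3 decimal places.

The required radius is the distance from (2, -7) to the farthest point.
Squared distances: 109, 197, 65, 65.
Maximum is 197, attained at Q.
r = √197 ≈ 14.036.

14.036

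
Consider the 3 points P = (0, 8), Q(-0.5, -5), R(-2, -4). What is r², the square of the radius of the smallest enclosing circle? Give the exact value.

Side lengths²: PQ² = 169.25, PR² = 148, QR² = 3.25.
Since PQ² = 169.25 ≥ 148 + 3.25 = 151.25, the angle opposite PQ is not acute, so the smallest enclosing circle has PQ as diameter.
Centre = midpoint of PQ = (-0.25, 1.5), r² = 169.25/4 = 42.3125.

42.3125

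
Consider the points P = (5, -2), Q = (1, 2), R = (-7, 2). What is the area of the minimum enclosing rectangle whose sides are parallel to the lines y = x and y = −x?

64

In coordinates u = x + y, v = x − y the rectangle is axis-aligned; the map (x,y)→(u,v) scales areas by 2.
u-values: 3, 3, -5; range = 3 − (-5) = 8.
v-values: 7, -1, -9; range = 7 − (-9) = 16.
Area = (8 × 16) / 2 = 64.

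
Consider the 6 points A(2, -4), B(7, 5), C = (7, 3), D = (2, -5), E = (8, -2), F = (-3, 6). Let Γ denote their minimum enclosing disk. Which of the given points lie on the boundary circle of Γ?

By Welzl's lemma the MEC is supported by two points (diametrically opposite) or three points (on a circumcircle).
The minimum enclosing circle is determined by three boundary points: D, E, F.
Their circumcentre is (127/54, 97/54) with r² = 67525/1458.
The farthest remaining point A is at distance² 49165/1458 ≤ 67525/1458.
The points at distance exactly r from the centre are D, E, F — 3 points.

D, E, F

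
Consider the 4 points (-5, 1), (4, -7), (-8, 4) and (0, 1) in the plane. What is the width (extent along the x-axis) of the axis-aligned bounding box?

12

max x = 4, min x = -8, so width = 12.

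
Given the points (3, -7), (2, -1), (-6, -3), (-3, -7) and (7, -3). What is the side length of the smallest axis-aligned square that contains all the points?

The bounding box has width 13 and height 6.
An axis-aligned square enclosing the set must have side ≥ max(width, height).
So the minimum side is max(13, 6) = 13.

13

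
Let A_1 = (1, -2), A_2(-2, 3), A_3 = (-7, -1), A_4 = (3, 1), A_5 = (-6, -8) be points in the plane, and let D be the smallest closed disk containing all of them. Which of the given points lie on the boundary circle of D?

By Welzl's lemma the MEC is supported by two points (diametrically opposite) or three points (on a circumcircle).
The minimum enclosing circle is determined by three boundary points: A_2, A_4, A_5.
Their circumcentre is (-23/14, -47/14) with r² = 3973/98.
The farthest remaining point A_3 is at distance² 3357/98 ≤ 3973/98.
The points at distance exactly r from the centre are A_2, A_4, A_5 — 3 points.

A_2, A_4, A_5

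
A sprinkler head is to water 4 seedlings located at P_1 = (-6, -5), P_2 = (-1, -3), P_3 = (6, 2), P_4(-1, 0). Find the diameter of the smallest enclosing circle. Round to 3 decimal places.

A smallest enclosing disk is always determined by at most three of the input points on its boundary.
The farthest pair is P_1–P_3 with squared distance 193. The circle on this segment as diameter has centre (0, -1.5) and r² = 193/4 = 48.25.
Check P_2: distance² to centre = 3.25 ≤ 48.25, so it lies inside.
All remaining points lie in this disk, and no smaller disk contains both endpoints, so this is the minimum enclosing circle.
Diameter = 2r = 2√(48.25) ≈ 13.892.

13.892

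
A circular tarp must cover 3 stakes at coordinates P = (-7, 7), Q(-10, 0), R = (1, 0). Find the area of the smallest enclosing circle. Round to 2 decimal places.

Side lengths²: PQ² = 58, PR² = 113, QR² = 121.
Since QR² = 121 < 113 + 58 = 171, the triangle is acute, so the smallest enclosing circle is the circumcircle.
Circumcentre = (-4.5, 25/14), r² = 3277/98.
Area = π·r² = π·3277/98 ≈ 105.05.

105.05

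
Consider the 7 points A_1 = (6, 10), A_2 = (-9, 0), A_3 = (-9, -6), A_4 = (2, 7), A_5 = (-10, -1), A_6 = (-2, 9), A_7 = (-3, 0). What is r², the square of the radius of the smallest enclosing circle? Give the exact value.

120.25

By Welzl's lemma the MEC is supported by two points (diametrically opposite) or three points (on a circumcircle).
The farthest pair is A_1–A_3 with squared distance 481. The circle on this segment as diameter has centre (-1.5, 2) and r² = 481/4 = 120.25.
Check A_2: distance² to centre = 60.25 ≤ 120.25, so it lies inside.
All remaining points lie in this disk, and no smaller disk contains both endpoints, so this is the minimum enclosing circle.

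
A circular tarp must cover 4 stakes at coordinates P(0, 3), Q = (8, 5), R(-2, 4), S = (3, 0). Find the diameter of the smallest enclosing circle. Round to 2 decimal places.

A smallest enclosing disk is always determined by at most three of the input points on its boundary.
The farthest pair is Q–R with squared distance 101. The circle on this segment as diameter has centre (3, 4.5) and r² = 101/4 = 25.25.
Check P: distance² to centre = 11.25 ≤ 25.25, so it lies inside.
All remaining points lie in this disk, and no smaller disk contains both endpoints, so this is the minimum enclosing circle.
Diameter = 2r = 2√(25.25) ≈ 10.05.

10.05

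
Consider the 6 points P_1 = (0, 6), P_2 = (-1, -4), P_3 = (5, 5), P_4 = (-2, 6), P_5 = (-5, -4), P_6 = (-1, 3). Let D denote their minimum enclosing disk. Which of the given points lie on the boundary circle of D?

P_3, P_5

The minimum enclosing circle of a finite set is fixed by two of the points (as a diameter) or three (as a circumcircle).
The farthest pair is P_3–P_5 with squared distance 181. The circle on this segment as diameter has centre (0, 0.5) and r² = 181/4 = 45.25.
Check P_1: distance² to centre = 30.25 ≤ 45.25, so it lies inside.
All remaining points lie in this disk, and no smaller disk contains both endpoints, so this is the minimum enclosing circle.
The points at distance exactly r from the centre are P_3, P_5 — 2 points.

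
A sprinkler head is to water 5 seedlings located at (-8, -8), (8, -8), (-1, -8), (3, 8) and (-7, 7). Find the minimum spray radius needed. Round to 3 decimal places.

The minimum enclosing circle of a finite set is fixed by two of the points (as a diameter) or three (as a circumcircle).
The minimum enclosing circle is determined by three boundary points: (-8, -8), (8, -8), (-7, 7).
Their circumcentre is (0, -1) with r² = 113.
The farthest remaining point (3, 8) is at distance² 90 ≤ 113.
r = √113 ≈ 10.630.

10.630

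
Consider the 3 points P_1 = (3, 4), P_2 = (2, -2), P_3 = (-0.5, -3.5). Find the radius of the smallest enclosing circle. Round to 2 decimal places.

Side lengths²: P_1P_2² = 37, P_1P_3² = 68.5, P_2P_3² = 8.5.
Since P_1P_3² = 68.5 ≥ 37 + 8.5 = 45.5, the angle opposite P_1P_3 is not acute, so the smallest enclosing circle has P_1P_3 as diameter.
Centre = midpoint of P_1P_3 = (1.25, 0.25), r² = 68.5/4 = 17.125.
r = √(17.125) ≈ 4.14.

4.14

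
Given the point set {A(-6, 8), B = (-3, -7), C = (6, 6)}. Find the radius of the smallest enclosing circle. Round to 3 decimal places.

Side lengths²: AB² = 234, AC² = 148, BC² = 250.
Since BC² = 250 < 234 + 148 = 382, the triangle is acute, so the smallest enclosing circle is the circumcircle.
Circumcentre = (-28/29, 35/29), r² = 60125/841.
r = √(60125/841) ≈ 8.455.

8.455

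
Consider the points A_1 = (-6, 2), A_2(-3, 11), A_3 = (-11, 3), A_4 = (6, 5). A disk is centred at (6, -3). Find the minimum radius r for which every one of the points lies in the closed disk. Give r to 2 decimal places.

The required radius is the distance from (6, -3) to the farthest point.
Squared distances: 169, 277, 325, 64.
Maximum is 325, attained at A_3.
r = √325 ≈ 18.03.

18.03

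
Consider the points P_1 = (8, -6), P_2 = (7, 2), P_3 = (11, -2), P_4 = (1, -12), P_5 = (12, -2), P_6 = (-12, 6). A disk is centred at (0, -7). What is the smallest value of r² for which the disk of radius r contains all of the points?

313

The required radius is the distance from (0, -7) to the farthest point.
Squared distances: 65, 130, 146, 26, 169, 313.
Maximum is 313, attained at P_6.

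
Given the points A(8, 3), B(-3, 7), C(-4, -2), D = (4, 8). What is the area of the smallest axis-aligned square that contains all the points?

The bounding box has width 12 and height 10.
An axis-aligned square enclosing the set must have side ≥ max(width, height).
So the minimum side is max(12, 10) = 12.
Area = 12² = 144.

144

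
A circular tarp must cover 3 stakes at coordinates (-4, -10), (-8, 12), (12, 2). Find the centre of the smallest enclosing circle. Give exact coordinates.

(-0.5, 2)

Call the three points A, B, C in the order given.
Side lengths²: AB² = 500, AC² = 400, BC² = 500.
Since BC² = 500 < 500 + 400 = 900, the triangle is acute, so the smallest enclosing circle is the circumcircle.
Circumcentre = (-0.5, 2), r² = 156.25.
Centre = (-0.5, 2).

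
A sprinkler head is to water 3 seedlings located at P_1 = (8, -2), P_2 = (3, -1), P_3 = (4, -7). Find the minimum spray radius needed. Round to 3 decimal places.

3.424

Side lengths²: P_1P_2² = 26, P_1P_3² = 41, P_2P_3² = 37.
Since P_1P_3² = 41 < 37 + 26 = 63, the triangle is acute, so the smallest enclosing circle is the circumcircle.
Circumcentre = (293/58, -217/58), r² = 19721/1682.
r = √(19721/1682) ≈ 3.424.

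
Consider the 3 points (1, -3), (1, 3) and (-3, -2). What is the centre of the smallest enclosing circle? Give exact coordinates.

Call the three points A, B, C in the order given.
Side lengths²: AB² = 36, AC² = 17, BC² = 41.
Since BC² = 41 < 36 + 17 = 53, the triangle is acute, so the smallest enclosing circle is the circumcircle.
Circumcentre = (-0.375, 0), r² = 10.890625.
Centre = (-0.375, 0).

(-0.375, 0)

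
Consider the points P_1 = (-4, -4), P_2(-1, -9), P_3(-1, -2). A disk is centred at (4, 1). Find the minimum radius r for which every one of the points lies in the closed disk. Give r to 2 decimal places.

11.18

The required radius is the distance from (4, 1) to the farthest point.
Squared distances: 89, 125, 34.
Maximum is 125, attained at P_2.
r = √125 ≈ 11.18.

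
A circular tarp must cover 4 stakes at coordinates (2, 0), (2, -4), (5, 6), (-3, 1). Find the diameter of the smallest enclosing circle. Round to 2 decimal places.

10.71

The minimum enclosing circle of a finite set is fixed by two of the points (as a diameter) or three (as a circumcircle).
The minimum enclosing circle is determined by three boundary points: (2, -4), (5, 6), (-3, 1).
Their circumcentre is (61/26, 35/26) with r² = 9701/338.
The farthest remaining point (2, 0) is at distance² 653/338 ≤ 9701/338.
Diameter = 2r = 2√(9701/338) ≈ 10.71.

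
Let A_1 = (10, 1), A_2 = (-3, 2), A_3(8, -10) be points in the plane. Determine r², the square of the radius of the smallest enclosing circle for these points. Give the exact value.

Side lengths²: A_1A_2² = 170, A_1A_3² = 125, A_2A_3² = 265.
Since A_2A_3² = 265 < 170 + 125 = 295, the triangle is acute, so the smallest enclosing circle is the circumcircle.
Circumcentre = (181/58, -199/58), r² = 112625/1682.

112625/1682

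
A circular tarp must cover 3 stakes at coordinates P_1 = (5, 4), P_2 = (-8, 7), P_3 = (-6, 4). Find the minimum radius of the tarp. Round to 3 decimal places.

6.671

Side lengths²: P_1P_2² = 178, P_1P_3² = 121, P_2P_3² = 13.
Since P_1P_2² = 178 ≥ 121 + 13 = 134, the angle opposite P_1P_2 is not acute, so the smallest enclosing circle has P_1P_2 as diameter.
Centre = midpoint of P_1P_2 = (-1.5, 5.5), r² = 178/4 = 44.5.
r = √(44.5) ≈ 6.671.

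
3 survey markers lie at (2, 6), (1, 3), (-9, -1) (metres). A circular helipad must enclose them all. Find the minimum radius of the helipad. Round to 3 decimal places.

6.519

Call the three points A, B, C in the order given.
Side lengths²: AB² = 10, AC² = 170, BC² = 116.
Since AC² = 170 ≥ 116 + 10 = 126, the angle opposite AC is not acute, so the smallest enclosing circle has AC as diameter.
Centre = midpoint of AC = (-3.5, 2.5), r² = 170/4 = 42.5.
r = √(42.5) ≈ 6.519.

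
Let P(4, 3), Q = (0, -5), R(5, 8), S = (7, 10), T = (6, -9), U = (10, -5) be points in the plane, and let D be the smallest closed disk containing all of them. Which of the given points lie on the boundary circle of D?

S, T

A smallest enclosing disk is always determined by at most three of the input points on its boundary.
The farthest pair is S–T with squared distance 362. The circle on this segment as diameter has centre (6.5, 0.5) and r² = 362/4 = 90.5.
Check P: distance² to centre = 12.5 ≤ 90.5, so it lies inside.
All remaining points lie in this disk, and no smaller disk contains both endpoints, so this is the minimum enclosing circle.
The points at distance exactly r from the centre are S, T — 2 points.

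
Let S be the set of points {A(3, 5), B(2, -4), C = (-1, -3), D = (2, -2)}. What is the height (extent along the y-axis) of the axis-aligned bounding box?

max y = 5, min y = -4, so height = 9.

9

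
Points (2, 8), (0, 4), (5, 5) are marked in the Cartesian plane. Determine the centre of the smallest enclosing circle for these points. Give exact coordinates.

(7/3, 16/3)

Call the three points A, B, C in the order given.
Side lengths²: AB² = 20, AC² = 18, BC² = 26.
Since BC² = 26 < 20 + 18 = 38, the triangle is acute, so the smallest enclosing circle is the circumcircle.
Circumcentre = (7/3, 16/3), r² = 65/9.
Centre = (7/3, 16/3).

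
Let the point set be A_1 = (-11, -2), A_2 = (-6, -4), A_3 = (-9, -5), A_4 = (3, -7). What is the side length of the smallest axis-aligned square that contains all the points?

14

The bounding box has width 14 and height 5.
An axis-aligned square enclosing the set must have side ≥ max(width, height).
So the minimum side is max(14, 5) = 14.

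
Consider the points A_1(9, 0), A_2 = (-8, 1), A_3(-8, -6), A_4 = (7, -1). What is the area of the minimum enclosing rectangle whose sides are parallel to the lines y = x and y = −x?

207

In coordinates u = x + y, v = x − y the rectangle is axis-aligned; the map (x,y)→(u,v) scales areas by 2.
u-values: 9, -7, -14, 6; range = 9 − (-14) = 23.
v-values: 9, -9, -2, 8; range = 9 − (-9) = 18.
Area = (23 × 18) / 2 = 207.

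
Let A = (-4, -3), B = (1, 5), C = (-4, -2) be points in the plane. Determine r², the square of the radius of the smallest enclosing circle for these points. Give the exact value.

Side lengths²: AB² = 89, AC² = 1, BC² = 74.
Since AB² = 89 ≥ 74 + 1 = 75, the angle opposite AB is not acute, so the smallest enclosing circle has AB as diameter.
Centre = midpoint of AB = (-1.5, 1), r² = 89/4 = 22.25.

22.25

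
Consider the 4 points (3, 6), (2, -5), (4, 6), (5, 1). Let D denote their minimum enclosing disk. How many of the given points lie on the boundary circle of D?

2

The minimum enclosing circle of a finite set is fixed by two of the points (as a diameter) or three (as a circumcircle).
The farthest pair is (2, -5)–(4, 6) with squared distance 125. The circle on this segment as diameter has centre (3, 0.5) and r² = 125/4 = 31.25.
Check (3, 6): distance² to centre = 30.25 ≤ 31.25, so it lies inside.
All remaining points lie in this disk, and no smaller disk contains both endpoints, so this is the minimum enclosing circle.
The points at distance exactly r from the centre are (2, -5), (4, 6) — 2 points.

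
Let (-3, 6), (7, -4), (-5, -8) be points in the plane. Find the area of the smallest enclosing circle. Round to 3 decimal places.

196.350

Call the three points A, B, C in the order given.
Side lengths²: AB² = 200, AC² = 200, BC² = 160.
Since AC² = 200 < 200 + 160 = 360, the triangle is acute, so the smallest enclosing circle is the circumcircle.
Circumcentre = (-0.5, -1.5), r² = 62.5.
Area = π·r² = π·62.5 ≈ 196.350.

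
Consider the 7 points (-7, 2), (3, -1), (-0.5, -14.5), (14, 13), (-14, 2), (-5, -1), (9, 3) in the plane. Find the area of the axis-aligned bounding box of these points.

770

x ranges over [-14, 14], width 28.
y ranges over [-14.5, 13], height 27.5.
Area = 28 × 27.5 = 770.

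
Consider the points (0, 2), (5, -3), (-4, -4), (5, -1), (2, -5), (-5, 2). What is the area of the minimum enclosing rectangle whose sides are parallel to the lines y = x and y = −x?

90

In coordinates u = x + y, v = x − y the rectangle is axis-aligned; the map (x,y)→(u,v) scales areas by 2.
u-values: 2, 2, -8, 4, -3, -3; range = 4 − (-8) = 12.
v-values: -2, 8, 0, 6, 7, -7; range = 8 − (-7) = 15.
Area = (12 × 15) / 2 = 90.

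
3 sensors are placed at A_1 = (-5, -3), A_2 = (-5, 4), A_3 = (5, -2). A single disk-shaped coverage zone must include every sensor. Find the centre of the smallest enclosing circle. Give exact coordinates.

(-0.3, 0.5)

Side lengths²: A_1A_2² = 49, A_1A_3² = 101, A_2A_3² = 136.
Since A_2A_3² = 136 < 101 + 49 = 150, the triangle is acute, so the smallest enclosing circle is the circumcircle.
Circumcentre = (-0.3, 0.5), r² = 34.34.
Centre = (-0.3, 0.5).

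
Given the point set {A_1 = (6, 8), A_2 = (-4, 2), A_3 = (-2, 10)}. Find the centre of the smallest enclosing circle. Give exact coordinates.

Side lengths²: A_1A_2² = 136, A_1A_3² = 68, A_2A_3² = 68.
Since A_1A_2² = 136 ≥ 68 + 68 = 136, the angle opposite A_1A_2 is not acute, so the smallest enclosing circle has A_1A_2 as diameter.
Centre = midpoint of A_1A_2 = (1, 5), r² = 136/4 = 34.
Centre = (1, 5).

(1, 5)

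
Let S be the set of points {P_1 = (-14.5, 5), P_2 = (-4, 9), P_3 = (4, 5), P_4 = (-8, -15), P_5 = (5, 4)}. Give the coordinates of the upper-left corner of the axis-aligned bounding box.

x-range [-14.5, 5], y-range [-15, 9].
The upper-left corner is (-14.5, 9).

(-14.5, 9)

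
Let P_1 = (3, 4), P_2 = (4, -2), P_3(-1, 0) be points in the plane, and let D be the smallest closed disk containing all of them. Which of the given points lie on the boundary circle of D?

P_1, P_2, P_3

Side lengths²: P_1P_2² = 37, P_1P_3² = 32, P_2P_3² = 29.
Since P_1P_2² = 37 < 32 + 29 = 61, the triangle is acute, so the smallest enclosing circle is the circumcircle.
Circumcentre = (31/14, 11/14), r² = 1073/98.
The points at distance exactly r from the centre are P_1, P_2, P_3 — 3 points.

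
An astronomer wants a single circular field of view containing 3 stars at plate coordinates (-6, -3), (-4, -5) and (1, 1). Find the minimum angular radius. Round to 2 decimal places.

4.05

Call the three points A, B, C in the order given.
Side lengths²: AB² = 8, AC² = 65, BC² = 61.
Since AC² = 65 < 61 + 8 = 69, the triangle is acute, so the smallest enclosing circle is the circumcircle.
Circumcentre = (-51/22, -29/22), r² = 3965/242.
r = √(3965/242) ≈ 4.05.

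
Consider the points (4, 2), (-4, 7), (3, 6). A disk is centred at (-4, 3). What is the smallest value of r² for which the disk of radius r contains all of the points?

The required radius is the distance from (-4, 3) to the farthest point.
Squared distances: 65, 16, 58.
Maximum is 65, attained at (4, 2).

65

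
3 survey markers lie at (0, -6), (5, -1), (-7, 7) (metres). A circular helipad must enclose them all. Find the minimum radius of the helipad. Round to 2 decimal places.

Call the three points A, B, C in the order given.
Side lengths²: AB² = 50, AC² = 218, BC² = 208.
Since AC² = 218 < 208 + 50 = 258, the triangle is acute, so the smallest enclosing circle is the circumcircle.
Circumcentre = (-2.2, 1.2), r² = 56.68.
r = √(56.68) ≈ 7.53.

7.53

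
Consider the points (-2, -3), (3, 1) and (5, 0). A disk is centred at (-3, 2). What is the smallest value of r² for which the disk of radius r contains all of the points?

The required radius is the distance from (-3, 2) to the farthest point.
Squared distances: 26, 37, 68.
Maximum is 68, attained at (5, 0).

68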